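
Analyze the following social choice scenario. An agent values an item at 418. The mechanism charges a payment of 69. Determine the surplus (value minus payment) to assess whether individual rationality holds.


Step 1: Surplus = value - payment = 418 - 69 = 349
Step 2: IR is satisfied (surplus >= 0)

349


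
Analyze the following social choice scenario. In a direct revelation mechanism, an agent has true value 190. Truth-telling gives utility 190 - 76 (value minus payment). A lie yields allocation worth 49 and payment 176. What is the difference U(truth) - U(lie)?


Step 1: U(truth) = value - payment = 190 - 76 = 114
Step 2: U(lie) = allocation - payment = 49 - 176 = -127
Step 3: IC gap = 114 - (-127) = 241

241


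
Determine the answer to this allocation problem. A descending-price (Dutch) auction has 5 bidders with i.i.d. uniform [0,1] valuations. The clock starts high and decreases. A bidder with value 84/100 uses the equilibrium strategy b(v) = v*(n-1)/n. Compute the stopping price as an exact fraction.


Step 1: Dutch auctions are strategically equivalent to first-price auctions
Step 2: The equilibrium bid is b(v) = v*(n-1)/n
Step 3: b = 21/25 * 4/5
Step 4: b = 84/125

84/125


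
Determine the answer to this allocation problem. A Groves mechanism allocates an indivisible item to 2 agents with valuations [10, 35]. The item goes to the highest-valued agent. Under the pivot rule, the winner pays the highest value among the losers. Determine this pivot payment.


Step 1: The efficient winner is agent 1 with value 35
Step 2: Other agents' values: [10]
Step 3: Pivot payment = max(others) = 10
Step 4: The winner pays 10

10


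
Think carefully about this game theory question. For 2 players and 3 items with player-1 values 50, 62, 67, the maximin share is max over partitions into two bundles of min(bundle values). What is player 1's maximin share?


Step 1: Item values = 50, 62, 67
Step 2: Enumerate all 2-bundle partitions and take the smaller bundle:
  Partition 1: {50} vs {62,67} -> bundles 50, 129; min = 50
  Partition 2: {62} vs {50,67} -> bundles 62, 117; min = 62
  Partition 3: {67} vs {50,62} -> bundles 67, 112; min = 67
Step 3: MMS = max(50, 62, 67) = 67

67


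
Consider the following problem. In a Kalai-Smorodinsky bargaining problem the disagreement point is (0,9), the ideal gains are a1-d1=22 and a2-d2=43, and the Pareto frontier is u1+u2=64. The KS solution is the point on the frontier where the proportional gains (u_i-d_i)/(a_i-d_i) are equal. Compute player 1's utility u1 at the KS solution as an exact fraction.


Step 1: At the KS point, (u1-d1)/r1 = (u2-d2)/r2 = t and u1+u2 = 64
Step 2: u1 = d1 + r1*t and u2 = d2 + r2*t, so (d1 + r1*t) + (d2 + r2*t) = 64
Step 3: t = (64 - 0 - 9)/(22 + 43) = 55/65 = 11/13
Step 4: u1 = d1 + r1*t = 0 + 22 * 11/13 = 242/13
Step 5: (Check: u2 = d2 + r2*t = 590/13; u1+u2 = 242/13 + 590/13 = 64, on the frontier.)

242/13


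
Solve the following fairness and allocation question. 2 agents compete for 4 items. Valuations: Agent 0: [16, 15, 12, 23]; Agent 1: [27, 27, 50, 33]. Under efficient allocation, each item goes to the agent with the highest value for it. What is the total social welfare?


Step 1: For each item, find the maximum value among all agents.
Step 2: Item 0 -> Agent 1 (value 27)
Step 3: Item 1 -> Agent 1 (value 27)
Step 4: Item 2 -> Agent 1 (value 50)
Step 5: Item 3 -> Agent 1 (value 33)
Step 6: Total welfare = 27 + 27 + 50 + 33 = 137

137


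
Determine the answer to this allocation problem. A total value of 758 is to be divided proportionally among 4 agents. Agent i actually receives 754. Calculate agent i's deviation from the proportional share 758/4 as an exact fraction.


Step 1: Proportional share = 758/4 = 379/2
Step 2: Agent's actual allocation = 754
Step 3: Excess = 754 - 379/2 = 1129/2

1129/2


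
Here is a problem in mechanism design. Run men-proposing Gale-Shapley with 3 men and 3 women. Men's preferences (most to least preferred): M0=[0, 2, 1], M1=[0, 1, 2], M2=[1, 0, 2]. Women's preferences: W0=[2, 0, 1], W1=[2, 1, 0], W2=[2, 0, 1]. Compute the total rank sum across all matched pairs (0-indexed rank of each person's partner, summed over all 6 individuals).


Step 1: Run Gale-Shapley (men propose, women hold best offer):
  M0 proposes to W0; she accepts
  M1 proposes to W0; rejected
  M1 proposes to W1; she accepts
  M2 proposes to W1; she switches from M1
  M1 proposes to W2; she accepts
Step 2: Final matching: W0-M0, W1-M2, W2-M1
Step 3: 0-indexed ranks (man's rank of his match, then woman's): 0 + 1 + 0 + 0 + 2 + 2
Step 4: Total rank sum = 5

5


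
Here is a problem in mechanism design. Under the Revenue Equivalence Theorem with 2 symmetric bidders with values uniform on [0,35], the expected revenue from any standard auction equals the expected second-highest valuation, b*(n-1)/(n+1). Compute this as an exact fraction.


Step 1: By Revenue Equivalence, expected revenue = b*(n-1)/(n+1)
Step 2: Substituting n = 2, b = 35
Step 3: Revenue = 35*(2-1)/(2+1) = 35*1/3
Step 4: Revenue = 35/3

35/3


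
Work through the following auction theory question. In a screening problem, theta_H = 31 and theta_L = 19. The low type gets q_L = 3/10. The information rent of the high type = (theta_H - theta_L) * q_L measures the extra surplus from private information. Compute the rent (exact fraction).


Step 1: theta_H - theta_L = 31 - 19 = 12
Step 2: Information rent = (theta_H - theta_L) * q_L
Step 3: = 12 * 3/10
Step 4: = 18/5

18/5


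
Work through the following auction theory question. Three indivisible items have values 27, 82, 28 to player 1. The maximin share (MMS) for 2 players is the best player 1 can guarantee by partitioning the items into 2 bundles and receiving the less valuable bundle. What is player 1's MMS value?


Step 1: Item values = 27, 82, 28
Step 2: Enumerate all 2-bundle partitions and take the smaller bundle:
  Partition 1: {27} vs {82,28} -> bundles 27, 110; min = 27
  Partition 2: {82} vs {27,28} -> bundles 82, 55; min = 55
  Partition 3: {28} vs {27,82} -> bundles 28, 109; min = 28
Step 3: MMS = max(27, 55, 28) = 55

55


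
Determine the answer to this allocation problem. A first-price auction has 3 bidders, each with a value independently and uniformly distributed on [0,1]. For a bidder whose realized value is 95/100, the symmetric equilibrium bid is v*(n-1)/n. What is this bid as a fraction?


Step 1: The symmetric BNE bidding function is b(v) = v * (n-1) / n
Step 2: Substitute v = 19/20 and n = 3
Step 3: b = 19/20 * 2/3
Step 4: b = 19/30

19/30


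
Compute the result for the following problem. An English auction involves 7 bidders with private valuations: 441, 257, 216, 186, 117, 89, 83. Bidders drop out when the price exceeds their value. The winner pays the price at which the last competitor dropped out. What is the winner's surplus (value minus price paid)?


Step 1: Identify the highest value: 441
Step 2: Identify the second-highest value: 257
Step 3: The final price = second-highest value = 257
Step 4: Surplus = 441 - 257 = 184

184


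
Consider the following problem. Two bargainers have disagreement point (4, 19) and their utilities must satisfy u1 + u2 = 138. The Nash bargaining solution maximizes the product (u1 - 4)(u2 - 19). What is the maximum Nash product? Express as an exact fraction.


Step 1: The Nash solution splits surplus symmetrically above the disagreement point
Step 2: u1 = (total + d1 - d2)/2 = (138 + 4 - 19)/2 = 123/2
Step 3: u2 = (total - d1 + d2)/2 = (138 - 4 + 19)/2 = 153/2
Step 4: Nash product = (123/2 - 4) * (153/2 - 19)
Step 5: = 115/2 * 115/2 = 13225/4

13225/4


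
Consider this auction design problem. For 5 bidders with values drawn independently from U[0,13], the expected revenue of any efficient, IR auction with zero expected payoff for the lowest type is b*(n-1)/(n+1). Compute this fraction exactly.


Step 1: By Revenue Equivalence, expected revenue = b*(n-1)/(n+1)
Step 2: Substituting n = 5, b = 13
Step 3: Revenue = 13*(5-1)/(5+1) = 13*4/6
Step 4: Revenue = 52/6 = 26/3

26/3


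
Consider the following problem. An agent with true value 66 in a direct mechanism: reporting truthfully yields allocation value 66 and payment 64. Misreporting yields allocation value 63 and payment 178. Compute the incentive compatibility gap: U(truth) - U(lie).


Step 1: U(truth) = value - payment = 66 - 64 = 2
Step 2: U(lie) = allocation - payment = 63 - 178 = -115
Step 3: IC gap = 2 - (-115) = 117

117


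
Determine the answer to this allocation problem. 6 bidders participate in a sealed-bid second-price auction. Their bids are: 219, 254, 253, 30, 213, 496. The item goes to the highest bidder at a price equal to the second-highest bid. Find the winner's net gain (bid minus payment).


Step 1: Sort bids in descending order: 496, 254, 253, 219, 213, 30
Step 2: The winning bid is the highest: 496
Step 3: The payment equals the second-highest bid: 254
Step 4: Surplus = winner's bid - payment = 496 - 254 = 242

242


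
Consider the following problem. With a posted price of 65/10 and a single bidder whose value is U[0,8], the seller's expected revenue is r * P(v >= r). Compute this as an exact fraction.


Step 1: Posted price r = 13/2, value support [0,8]
Step 2: P(v >= r) = (8 - 13/2)/8 = 3/16
Step 3: Expected revenue = r * P(v >= r) = 13/2 * 3/16
Step 4: Revenue = 39/32

39/32


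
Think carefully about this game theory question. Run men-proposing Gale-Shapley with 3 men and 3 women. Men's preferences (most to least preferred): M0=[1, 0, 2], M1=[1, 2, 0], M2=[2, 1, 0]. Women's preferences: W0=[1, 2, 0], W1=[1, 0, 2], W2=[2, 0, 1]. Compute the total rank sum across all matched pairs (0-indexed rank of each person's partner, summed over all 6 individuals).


Step 1: Run Gale-Shapley (men propose, women hold best offer):
  M0 proposes to W1; she accepts
  M1 proposes to W1; she switches from M0
  M2 proposes to W2; she accepts
  M0 proposes to W0; she accepts
Step 2: Final matching: W0-M0, W1-M1, W2-M2
Step 3: 0-indexed ranks (man's rank of his match, then woman's): 1 + 2 + 0 + 0 + 0 + 0
Step 4: Total rank sum = 3

3


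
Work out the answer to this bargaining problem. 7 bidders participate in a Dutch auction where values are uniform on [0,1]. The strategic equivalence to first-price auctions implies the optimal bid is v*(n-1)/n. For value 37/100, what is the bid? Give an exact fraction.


Step 1: Dutch auctions are strategically equivalent to first-price auctions
Step 2: The equilibrium bid is b(v) = v*(n-1)/n
Step 3: b = 37/100 * 6/7
Step 4: b = 111/350

111/350


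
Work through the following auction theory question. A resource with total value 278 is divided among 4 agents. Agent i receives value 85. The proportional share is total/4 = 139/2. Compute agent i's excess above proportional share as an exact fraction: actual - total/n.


Step 1: Proportional share = 278/4 = 139/2
Step 2: Agent's actual allocation = 85
Step 3: Excess = 85 - 139/2 = 31/2

31/2


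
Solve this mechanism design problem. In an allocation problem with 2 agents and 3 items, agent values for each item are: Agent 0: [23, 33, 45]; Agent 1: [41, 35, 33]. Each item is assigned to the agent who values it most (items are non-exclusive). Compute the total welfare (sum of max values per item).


Step 1: For each item, find the maximum value among all agents.
Step 2: Item 0 -> Agent 1 (value 41)
Step 3: Item 1 -> Agent 1 (value 35)
Step 4: Item 2 -> Agent 0 (value 45)
Step 5: Total welfare = 41 + 35 + 45 = 121

121


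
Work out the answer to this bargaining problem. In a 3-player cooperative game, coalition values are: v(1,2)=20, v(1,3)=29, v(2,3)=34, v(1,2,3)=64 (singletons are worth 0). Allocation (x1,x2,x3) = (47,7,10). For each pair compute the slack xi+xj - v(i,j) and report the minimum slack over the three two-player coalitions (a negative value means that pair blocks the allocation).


Step 1: Slack for coalition (1,2): x1+x2 - v12 = 54 - 20 = 34
Step 2: Slack for coalition (1,3): x1+x3 - v13 = 57 - 29 = 28
Step 3: Slack for coalition (2,3): x2+x3 - v23 = 17 - 34 = -17
Step 4: Minimum slack = min(34, 28, -17) = -17, attained by (2,3); coalition (2,3) can block (slack < 0), so the allocation is not in the core

-17


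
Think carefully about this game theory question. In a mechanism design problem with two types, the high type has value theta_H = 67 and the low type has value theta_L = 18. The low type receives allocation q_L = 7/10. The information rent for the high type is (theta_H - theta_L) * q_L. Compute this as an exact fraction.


Step 1: theta_H - theta_L = 67 - 18 = 49
Step 2: Information rent = (theta_H - theta_L) * q_L
Step 3: = 49 * 7/10
Step 4: = 343/10

343/10


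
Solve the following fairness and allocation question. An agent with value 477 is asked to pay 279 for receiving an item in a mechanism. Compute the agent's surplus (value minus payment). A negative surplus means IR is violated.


Step 1: Surplus = value - payment = 477 - 279 = 198
Step 2: IR is satisfied (surplus >= 0)

198


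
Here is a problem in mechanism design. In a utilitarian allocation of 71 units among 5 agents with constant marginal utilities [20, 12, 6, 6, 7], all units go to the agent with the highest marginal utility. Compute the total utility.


Step 1: The marginal utilities are [20, 12, 6, 6, 7]
Step 2: The highest marginal utility is 20
Step 3: All 71 units go to that agent
Step 4: Total utility = 20 * 71 = 1420

1420


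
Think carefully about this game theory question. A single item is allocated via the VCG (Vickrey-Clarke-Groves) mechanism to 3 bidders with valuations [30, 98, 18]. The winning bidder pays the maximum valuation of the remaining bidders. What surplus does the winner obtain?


Step 1: The winner is the agent with the highest value: agent 1 with value 98
Step 2: Values of other agents: [30, 18]
Step 3: VCG payment = max of others' values = 30
Step 4: Surplus = 98 - 30 = 68

68


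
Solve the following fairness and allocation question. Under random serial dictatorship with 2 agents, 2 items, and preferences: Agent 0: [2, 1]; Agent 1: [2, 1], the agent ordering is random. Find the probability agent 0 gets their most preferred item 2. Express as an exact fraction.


Step 1: Agent 0 wants item 2
Step 2: There are 2 possible orderings of agents
Step 3: In 1 orderings, agent 0 gets item 2
Step 4: Probability = 1/2

1/2


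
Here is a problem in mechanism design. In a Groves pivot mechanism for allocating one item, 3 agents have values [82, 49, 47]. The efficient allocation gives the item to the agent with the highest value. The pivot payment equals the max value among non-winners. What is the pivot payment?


Step 1: The efficient winner is agent 0 with value 82
Step 2: Other agents' values: [49, 47]
Step 3: Pivot payment = max(others) = 49
Step 4: The winner pays 49

49


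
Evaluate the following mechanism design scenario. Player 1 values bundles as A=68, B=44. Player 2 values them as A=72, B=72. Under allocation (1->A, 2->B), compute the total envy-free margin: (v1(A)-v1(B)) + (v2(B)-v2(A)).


Step 1: Player 1's margin = v1(A) - v1(B) = 68 - 44 = 24
Step 2: Player 2's margin = v2(B) - v2(A) = 72 - 72 = 0
Step 3: Total margin = 24 + 0 = 24

24


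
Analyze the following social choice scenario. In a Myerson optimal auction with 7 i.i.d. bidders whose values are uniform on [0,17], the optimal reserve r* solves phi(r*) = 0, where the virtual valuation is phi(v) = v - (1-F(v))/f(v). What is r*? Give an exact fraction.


Step 1: For U[0,17], F(v) = v/17 and f(v) = 1/17
Step 2: phi(v) = v - (1 - v/17)/(1/17) = v - (17 - v) = 2v - 17
Step 3: Set phi(r*) = 0: 2r* - 17 = 0
Step 4: r* = 17/2 (the number of bidders n = 7 does not enter)

17/2


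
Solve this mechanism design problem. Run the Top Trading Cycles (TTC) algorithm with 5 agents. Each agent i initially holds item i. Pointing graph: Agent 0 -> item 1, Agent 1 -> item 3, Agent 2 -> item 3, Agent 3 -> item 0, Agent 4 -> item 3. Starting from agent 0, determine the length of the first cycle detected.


Step 1: Trace the pointer graph from agent 0: 0 -> 1 -> 3 -> 0
Step 2: A cycle is detected when we revisit agent 0
Step 3: The cycle is: 0 -> 1 -> 3 -> 0
Step 4: Cycle length = 3

3


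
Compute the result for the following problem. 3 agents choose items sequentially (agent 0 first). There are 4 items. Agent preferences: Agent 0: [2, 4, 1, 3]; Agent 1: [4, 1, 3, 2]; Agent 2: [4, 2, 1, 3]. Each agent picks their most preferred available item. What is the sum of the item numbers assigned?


Step 1: Agent 0 picks item 2
Step 2: Agent 1 picks item 4
Step 3: Agent 2 picks item 1
Step 4: Sum = 2 + 4 + 1 = 7

7


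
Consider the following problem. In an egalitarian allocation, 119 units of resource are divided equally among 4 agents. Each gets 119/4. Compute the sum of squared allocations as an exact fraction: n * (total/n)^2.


Step 1: Each agent's share = 119/4
Step 2: Square of each share = (119/4)^2 = 14161/16
Step 3: Sum of squares = 4 * 14161/16 = 14161/4

14161/4


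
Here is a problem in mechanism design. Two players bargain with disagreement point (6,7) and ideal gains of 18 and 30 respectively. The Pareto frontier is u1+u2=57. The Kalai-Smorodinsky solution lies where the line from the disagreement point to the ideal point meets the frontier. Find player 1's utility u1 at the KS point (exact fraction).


Step 1: At the KS point, (u1-d1)/r1 = (u2-d2)/r2 = t and u1+u2 = 57
Step 2: u1 = d1 + r1*t and u2 = d2 + r2*t, so (d1 + r1*t) + (d2 + r2*t) = 57
Step 3: t = (57 - 6 - 7)/(18 + 30) = 44/48 = 11/12
Step 4: u1 = d1 + r1*t = 6 + 18 * 11/12 = 45/2
Step 5: (Check: u2 = d2 + r2*t = 69/2; u1+u2 = 45/2 + 69/2 = 57, on the frontier.)

45/2


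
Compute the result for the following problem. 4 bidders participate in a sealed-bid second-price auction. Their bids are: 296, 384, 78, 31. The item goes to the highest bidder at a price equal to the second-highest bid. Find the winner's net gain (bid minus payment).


Step 1: Sort bids in descending order: 384, 296, 78, 31
Step 2: The winning bid is the highest: 384
Step 3: The payment equals the second-highest bid: 296
Step 4: Surplus = winner's bid - payment = 384 - 296 = 88

88


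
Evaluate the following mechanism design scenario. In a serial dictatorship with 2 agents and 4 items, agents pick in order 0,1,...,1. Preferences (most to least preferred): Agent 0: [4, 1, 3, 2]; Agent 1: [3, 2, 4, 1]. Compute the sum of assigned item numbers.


Step 1: Agent 0 picks item 4
Step 2: Agent 1 picks item 3
Step 3: Sum = 4 + 3 = 7

7


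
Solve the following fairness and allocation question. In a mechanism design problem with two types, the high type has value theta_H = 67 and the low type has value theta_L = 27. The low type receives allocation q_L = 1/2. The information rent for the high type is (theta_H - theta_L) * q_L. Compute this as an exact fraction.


Step 1: theta_H - theta_L = 67 - 27 = 40
Step 2: Information rent = (theta_H - theta_L) * q_L
Step 3: = 40 * 1/2
Step 4: = 20

20


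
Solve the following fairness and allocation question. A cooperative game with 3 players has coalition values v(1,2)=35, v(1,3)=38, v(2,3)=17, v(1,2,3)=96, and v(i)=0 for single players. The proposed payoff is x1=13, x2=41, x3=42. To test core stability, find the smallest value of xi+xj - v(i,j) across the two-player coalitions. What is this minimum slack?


Step 1: Slack for coalition (1,2): x1+x2 - v12 = 54 - 35 = 19
Step 2: Slack for coalition (1,3): x1+x3 - v13 = 55 - 38 = 17
Step 3: Slack for coalition (2,3): x2+x3 - v23 = 83 - 17 = 66
Step 4: Minimum slack = min(19, 17, 66) = 17, attained by (1,3); no pair can gain by deviating, so the allocation is in the core

17


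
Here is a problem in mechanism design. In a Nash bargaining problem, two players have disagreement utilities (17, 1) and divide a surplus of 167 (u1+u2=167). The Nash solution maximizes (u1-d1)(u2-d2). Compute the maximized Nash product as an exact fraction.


Step 1: The Nash solution splits surplus symmetrically above the disagreement point
Step 2: u1 = (total + d1 - d2)/2 = (167 + 17 - 1)/2 = 183/2
Step 3: u2 = (total - d1 + d2)/2 = (167 - 17 + 1)/2 = 151/2
Step 4: Nash product = (183/2 - 17) * (151/2 - 1)
Step 5: = 149/2 * 149/2 = 22201/4

22201/4


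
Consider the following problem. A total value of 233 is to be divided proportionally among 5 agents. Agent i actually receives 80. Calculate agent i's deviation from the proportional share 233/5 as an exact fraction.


Step 1: Proportional share = 233/5
Step 2: Agent's actual allocation = 80
Step 3: Excess = 80 - 233/5 = 167/5

167/5


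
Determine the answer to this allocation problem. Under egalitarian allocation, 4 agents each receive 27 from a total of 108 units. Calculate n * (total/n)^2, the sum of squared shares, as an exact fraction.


Step 1: Each agent's share = 108/4 = 27
Step 2: Square of each share = (27)^2 = 729
Step 3: Sum of squares = 4 * 729 = 2916

2916


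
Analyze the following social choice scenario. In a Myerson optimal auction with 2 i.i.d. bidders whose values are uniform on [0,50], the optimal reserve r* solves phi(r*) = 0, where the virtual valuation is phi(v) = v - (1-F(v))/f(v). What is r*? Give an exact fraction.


Step 1: For U[0,50], F(v) = v/50 and f(v) = 1/50
Step 2: phi(v) = v - (1 - v/50)/(1/50) = v - (50 - v) = 2v - 50
Step 3: Set phi(r*) = 0: 2r* - 50 = 0
Step 4: r* = 50/2 = 25 (the number of bidders n = 2 does not enter)

25


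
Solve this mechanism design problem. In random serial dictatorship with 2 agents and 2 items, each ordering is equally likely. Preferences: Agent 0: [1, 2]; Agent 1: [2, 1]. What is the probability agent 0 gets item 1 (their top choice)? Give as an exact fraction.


Step 1: Agent 0 wants item 1
Step 2: There are 2 possible orderings of agents
Step 3: In 2 orderings, agent 0 gets item 1
Step 4: Probability = 2/2 = 1

1


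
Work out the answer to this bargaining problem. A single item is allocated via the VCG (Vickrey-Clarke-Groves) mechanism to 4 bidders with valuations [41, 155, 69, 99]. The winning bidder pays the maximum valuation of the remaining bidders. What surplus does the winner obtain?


Step 1: The winner is the agent with the highest value: agent 1 with value 155
Step 2: Values of other agents: [41, 69, 99]
Step 3: VCG payment = max of others' values = 99
Step 4: Surplus = 155 - 99 = 56

56


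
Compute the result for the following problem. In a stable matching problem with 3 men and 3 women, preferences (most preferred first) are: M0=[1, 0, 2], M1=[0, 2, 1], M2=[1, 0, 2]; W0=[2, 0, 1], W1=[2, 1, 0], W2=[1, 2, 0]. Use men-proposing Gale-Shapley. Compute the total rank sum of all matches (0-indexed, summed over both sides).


Step 1: Run Gale-Shapley (men propose, women hold best offer):
  M0 proposes to W1; she accepts
  M1 proposes to W0; she accepts
  M2 proposes to W1; she switches from M0
  M0 proposes to W0; she switches from M1
  M1 proposes to W2; she accepts
Step 2: Final matching: W0-M0, W1-M2, W2-M1
Step 3: 0-indexed ranks (man's rank of his match, then woman's): 1 + 1 + 0 + 0 + 1 + 0
Step 4: Total rank sum = 3

3


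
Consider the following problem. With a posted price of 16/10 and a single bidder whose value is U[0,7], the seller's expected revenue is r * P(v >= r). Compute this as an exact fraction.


Step 1: Posted price r = 8/5, value support [0,7]
Step 2: P(v >= r) = (7 - 8/5)/7 = 27/35
Step 3: Expected revenue = r * P(v >= r) = 8/5 * 27/35
Step 4: Revenue = 216/175

216/175


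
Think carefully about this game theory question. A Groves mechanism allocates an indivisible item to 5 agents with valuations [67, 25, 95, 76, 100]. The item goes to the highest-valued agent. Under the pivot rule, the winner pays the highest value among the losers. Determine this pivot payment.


Step 1: The efficient winner is agent 4 with value 100
Step 2: Other agents' values: [67, 25, 95, 76]
Step 3: Pivot payment = max(others) = 95
Step 4: The winner pays 95

95


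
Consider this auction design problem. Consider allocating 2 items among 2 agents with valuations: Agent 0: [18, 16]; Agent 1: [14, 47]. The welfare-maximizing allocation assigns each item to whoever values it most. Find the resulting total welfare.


Step 1: For each item, find the maximum value among all agents.
Step 2: Item 0 -> Agent 0 (value 18)
Step 3: Item 1 -> Agent 1 (value 47)
Step 4: Total welfare = 18 + 47 = 65

65


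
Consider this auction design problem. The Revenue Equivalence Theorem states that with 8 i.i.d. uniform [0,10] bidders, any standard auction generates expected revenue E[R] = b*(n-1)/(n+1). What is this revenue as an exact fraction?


Step 1: By Revenue Equivalence, expected revenue = b*(n-1)/(n+1)
Step 2: Substituting n = 8, b = 10
Step 3: Revenue = 10*(8-1)/(8+1) = 10*7/9
Step 4: Revenue = 70/9

70/9


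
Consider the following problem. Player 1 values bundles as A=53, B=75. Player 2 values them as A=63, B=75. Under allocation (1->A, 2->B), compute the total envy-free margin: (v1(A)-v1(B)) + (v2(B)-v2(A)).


Step 1: Player 1's margin = v1(A) - v1(B) = 53 - 75 = -22
Step 2: Player 2's margin = v2(B) - v2(A) = 75 - 63 = 12
Step 3: Total margin = -22 + 12 = -10

-10


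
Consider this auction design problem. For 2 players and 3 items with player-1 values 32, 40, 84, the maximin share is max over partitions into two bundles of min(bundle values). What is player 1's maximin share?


Step 1: Item values = 32, 40, 84
Step 2: Enumerate all 2-bundle partitions and take the smaller bundle:
  Partition 1: {32} vs {40,84} -> bundles 32, 124; min = 32
  Partition 2: {40} vs {32,84} -> bundles 40, 116; min = 40
  Partition 3: {84} vs {32,40} -> bundles 84, 72; min = 72
Step 3: MMS = max(32, 40, 72) = 72

72


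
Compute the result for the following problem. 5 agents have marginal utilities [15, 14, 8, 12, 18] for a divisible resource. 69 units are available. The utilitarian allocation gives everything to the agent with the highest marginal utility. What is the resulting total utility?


Step 1: The marginal utilities are [15, 14, 8, 12, 18]
Step 2: The highest marginal utility is 18
Step 3: All 69 units go to that agent
Step 4: Total utility = 18 * 69 = 1242

1242


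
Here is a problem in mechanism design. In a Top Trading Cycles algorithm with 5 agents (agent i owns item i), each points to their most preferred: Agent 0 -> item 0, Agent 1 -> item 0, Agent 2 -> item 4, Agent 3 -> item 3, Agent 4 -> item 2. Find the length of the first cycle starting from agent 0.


Step 1: Trace the pointer graph from agent 0: 0 -> 0
Step 2: A cycle is detected when we revisit agent 0
Step 3: The cycle is: 0 -> 0
Step 4: Cycle length = 1

1


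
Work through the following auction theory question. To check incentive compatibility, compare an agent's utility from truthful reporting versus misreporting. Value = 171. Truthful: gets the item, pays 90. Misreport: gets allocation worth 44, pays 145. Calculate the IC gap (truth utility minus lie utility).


Step 1: U(truth) = value - payment = 171 - 90 = 81
Step 2: U(lie) = allocation - payment = 44 - 145 = -101
Step 3: IC gap = 81 - (-101) = 182

182


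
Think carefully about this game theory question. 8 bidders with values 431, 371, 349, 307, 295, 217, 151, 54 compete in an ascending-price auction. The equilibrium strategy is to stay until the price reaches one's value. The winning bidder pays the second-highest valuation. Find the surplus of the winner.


Step 1: Identify the highest value: 431
Step 2: Identify the second-highest value: 371
Step 3: The final price = second-highest value = 371
Step 4: Surplus = 431 - 371 = 60

60


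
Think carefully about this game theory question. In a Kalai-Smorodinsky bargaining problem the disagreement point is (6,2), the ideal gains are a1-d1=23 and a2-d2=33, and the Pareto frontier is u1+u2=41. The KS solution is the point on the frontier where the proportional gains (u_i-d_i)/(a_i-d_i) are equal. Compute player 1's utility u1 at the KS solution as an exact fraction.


Step 1: At the KS point, (u1-d1)/r1 = (u2-d2)/r2 = t and u1+u2 = 41
Step 2: u1 = d1 + r1*t and u2 = d2 + r2*t, so (d1 + r1*t) + (d2 + r2*t) = 41
Step 3: t = (41 - 6 - 2)/(23 + 33) = 33/56
Step 4: u1 = d1 + r1*t = 6 + 23 * 33/56 = 1095/56
Step 5: (Check: u2 = d2 + r2*t = 1201/56; u1+u2 = 1095/56 + 1201/56 = 41, on the frontier.)

1095/56


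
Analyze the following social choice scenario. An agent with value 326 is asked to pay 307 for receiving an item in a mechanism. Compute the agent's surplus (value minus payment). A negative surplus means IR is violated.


Step 1: Surplus = value - payment = 326 - 307 = 19
Step 2: IR is satisfied (surplus >= 0)

19


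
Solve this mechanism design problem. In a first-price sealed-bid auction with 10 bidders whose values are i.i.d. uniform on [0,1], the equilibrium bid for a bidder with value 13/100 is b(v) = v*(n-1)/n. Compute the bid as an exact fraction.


Step 1: The symmetric BNE bidding function is b(v) = v * (n-1) / n
Step 2: Substitute v = 13/100 and n = 10
Step 3: b = 13/100 * 9/10
Step 4: b = 117/1000

117/1000


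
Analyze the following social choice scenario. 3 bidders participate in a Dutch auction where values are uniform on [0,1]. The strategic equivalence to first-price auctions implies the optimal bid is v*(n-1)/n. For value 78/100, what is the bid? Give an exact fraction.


Step 1: Dutch auctions are strategically equivalent to first-price auctions
Step 2: The equilibrium bid is b(v) = v*(n-1)/n
Step 3: b = 39/50 * 2/3
Step 4: b = 13/25

13/25


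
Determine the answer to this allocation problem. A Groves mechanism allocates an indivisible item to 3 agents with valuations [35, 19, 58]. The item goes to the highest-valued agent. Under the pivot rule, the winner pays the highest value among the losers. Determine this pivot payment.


Step 1: The efficient winner is agent 2 with value 58
Step 2: Other agents' values: [35, 19]
Step 3: Pivot payment = max(others) = 35
Step 4: The winner pays 35

35


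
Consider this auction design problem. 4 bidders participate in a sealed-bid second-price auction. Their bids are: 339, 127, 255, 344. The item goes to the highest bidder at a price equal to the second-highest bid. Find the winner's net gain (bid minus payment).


Step 1: Sort bids in descending order: 344, 339, 255, 127
Step 2: The winning bid is the highest: 344
Step 3: The payment equals the second-highest bid: 339
Step 4: Surplus = winner's bid - payment = 344 - 339 = 5

5


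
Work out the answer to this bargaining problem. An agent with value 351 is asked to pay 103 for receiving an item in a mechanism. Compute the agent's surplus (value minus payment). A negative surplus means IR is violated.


Step 1: Surplus = value - payment = 351 - 103 = 248
Step 2: IR is satisfied (surplus >= 0)

248


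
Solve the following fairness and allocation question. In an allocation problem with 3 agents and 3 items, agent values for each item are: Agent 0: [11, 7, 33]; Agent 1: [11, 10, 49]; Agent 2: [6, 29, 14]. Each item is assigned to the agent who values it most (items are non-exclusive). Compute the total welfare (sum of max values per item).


Step 1: For each item, find the maximum value among all agents.
Step 2: Item 0 -> Agent 0 (value 11)
Step 3: Item 1 -> Agent 2 (value 29)
Step 4: Item 2 -> Agent 1 (value 49)
Step 5: Total welfare = 11 + 29 + 49 = 89

89


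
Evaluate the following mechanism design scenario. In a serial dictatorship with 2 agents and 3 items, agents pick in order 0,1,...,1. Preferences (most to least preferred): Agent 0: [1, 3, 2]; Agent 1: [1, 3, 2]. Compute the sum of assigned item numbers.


Step 1: Agent 0 picks item 1
Step 2: Agent 1 picks item 3
Step 3: Sum = 1 + 3 = 4

4


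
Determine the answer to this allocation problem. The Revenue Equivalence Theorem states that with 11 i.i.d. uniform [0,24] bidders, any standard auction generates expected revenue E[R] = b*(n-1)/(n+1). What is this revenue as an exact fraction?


Step 1: By Revenue Equivalence, expected revenue = b*(n-1)/(n+1)
Step 2: Substituting n = 11, b = 24
Step 3: Revenue = 24*(11-1)/(11+1) = 24*10/12
Step 4: Revenue = 240/12 = 20

20


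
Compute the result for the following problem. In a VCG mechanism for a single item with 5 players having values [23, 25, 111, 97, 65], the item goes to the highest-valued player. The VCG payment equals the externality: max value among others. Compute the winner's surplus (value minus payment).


Step 1: The winner is the agent with the highest value: agent 2 with value 111
Step 2: Values of other agents: [23, 25, 97, 65]
Step 3: VCG payment = max of others' values = 97
Step 4: Surplus = 111 - 97 = 14

14


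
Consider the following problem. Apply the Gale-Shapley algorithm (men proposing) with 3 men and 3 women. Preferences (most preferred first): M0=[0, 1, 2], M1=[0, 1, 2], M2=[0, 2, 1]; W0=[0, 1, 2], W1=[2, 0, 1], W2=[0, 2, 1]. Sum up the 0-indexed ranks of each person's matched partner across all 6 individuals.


Step 1: Run Gale-Shapley (men propose, women hold best offer):
  M0 proposes to W0; she accepts
  M1 proposes to W0; rejected
  M1 proposes to W1; she accepts
  M2 proposes to W0; rejected
  M2 proposes to W2; she accepts
Step 2: Final matching: W0-M0, W1-M1, W2-M2
Step 3: 0-indexed ranks (man's rank of his match, then woman's): 0 + 0 + 1 + 2 + 1 + 1
Step 4: Total rank sum = 5

5


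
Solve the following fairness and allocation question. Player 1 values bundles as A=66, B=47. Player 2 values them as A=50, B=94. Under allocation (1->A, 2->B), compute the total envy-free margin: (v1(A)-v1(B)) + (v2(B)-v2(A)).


Step 1: Player 1's margin = v1(A) - v1(B) = 66 - 47 = 19
Step 2: Player 2's margin = v2(B) - v2(A) = 94 - 50 = 44
Step 3: Total margin = 19 + 44 = 63

63


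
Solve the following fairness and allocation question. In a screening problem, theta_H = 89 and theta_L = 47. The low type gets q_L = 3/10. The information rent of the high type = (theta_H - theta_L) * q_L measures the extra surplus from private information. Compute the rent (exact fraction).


Step 1: theta_H - theta_L = 89 - 47 = 42
Step 2: Information rent = (theta_H - theta_L) * q_L
Step 3: = 42 * 3/10
Step 4: = 63/5

63/5


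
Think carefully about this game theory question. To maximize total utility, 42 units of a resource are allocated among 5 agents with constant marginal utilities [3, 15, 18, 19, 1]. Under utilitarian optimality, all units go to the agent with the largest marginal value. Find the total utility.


Step 1: The marginal utilities are [3, 15, 18, 19, 1]
Step 2: The highest marginal utility is 19
Step 3: All 42 units go to that agent
Step 4: Total utility = 19 * 42 = 798

798


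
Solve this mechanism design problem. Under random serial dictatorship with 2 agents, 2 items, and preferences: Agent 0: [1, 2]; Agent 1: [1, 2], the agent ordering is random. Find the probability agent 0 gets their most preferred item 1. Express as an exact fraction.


Step 1: Agent 0 wants item 1
Step 2: There are 2 possible orderings of agents
Step 3: In 1 orderings, agent 0 gets item 1
Step 4: Probability = 1/2

1/2


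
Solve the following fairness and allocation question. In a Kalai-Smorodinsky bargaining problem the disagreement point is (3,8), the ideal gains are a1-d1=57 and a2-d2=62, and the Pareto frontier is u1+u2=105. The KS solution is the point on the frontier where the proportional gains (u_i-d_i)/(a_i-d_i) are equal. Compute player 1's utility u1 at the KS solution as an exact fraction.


Step 1: At the KS point, (u1-d1)/r1 = (u2-d2)/r2 = t and u1+u2 = 105
Step 2: u1 = d1 + r1*t and u2 = d2 + r2*t, so (d1 + r1*t) + (d2 + r2*t) = 105
Step 3: t = (105 - 3 - 8)/(57 + 62) = 94/119
Step 4: u1 = d1 + r1*t = 3 + 57 * 94/119 = 5715/119
Step 5: (Check: u2 = d2 + r2*t = 6780/119; u1+u2 = 5715/119 + 6780/119 = 105, on the frontier.)

5715/119


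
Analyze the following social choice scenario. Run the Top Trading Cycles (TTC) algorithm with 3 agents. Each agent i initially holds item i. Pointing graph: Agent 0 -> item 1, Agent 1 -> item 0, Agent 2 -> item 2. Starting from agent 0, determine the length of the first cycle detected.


Step 1: Trace the pointer graph from agent 0: 0 -> 1 -> 0
Step 2: A cycle is detected when we revisit agent 0
Step 3: The cycle is: 0 -> 1 -> 0
Step 4: Cycle length = 2

2


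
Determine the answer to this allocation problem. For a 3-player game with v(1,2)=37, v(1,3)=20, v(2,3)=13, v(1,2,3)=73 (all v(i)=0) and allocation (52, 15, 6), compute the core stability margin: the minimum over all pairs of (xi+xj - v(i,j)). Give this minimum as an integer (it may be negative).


Step 1: Slack for coalition (1,2): x1+x2 - v12 = 67 - 37 = 30
Step 2: Slack for coalition (1,3): x1+x3 - v13 = 58 - 20 = 38
Step 3: Slack for coalition (2,3): x2+x3 - v23 = 21 - 13 = 8
Step 4: Minimum slack = min(30, 38, 8) = 8, attained by (2,3); no pair can gain by deviating, so the allocation is in the core

8


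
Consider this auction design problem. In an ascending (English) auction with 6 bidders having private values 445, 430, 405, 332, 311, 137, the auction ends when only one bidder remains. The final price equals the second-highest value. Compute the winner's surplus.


Step 1: Identify the highest value: 445
Step 2: Identify the second-highest value: 430
Step 3: The final price = second-highest value = 430
Step 4: Surplus = 445 - 430 = 15

15


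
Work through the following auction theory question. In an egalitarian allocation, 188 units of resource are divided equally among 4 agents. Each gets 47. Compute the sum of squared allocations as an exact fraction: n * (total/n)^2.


Step 1: Each agent's share = 188/4 = 47
Step 2: Square of each share = (47)^2 = 2209
Step 3: Sum of squares = 4 * 2209 = 8836

8836


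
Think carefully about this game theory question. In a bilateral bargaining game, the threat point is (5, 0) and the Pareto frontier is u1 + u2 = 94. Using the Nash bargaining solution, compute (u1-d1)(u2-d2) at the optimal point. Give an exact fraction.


Step 1: The Nash solution splits surplus symmetrically above the disagreement point
Step 2: u1 = (total + d1 - d2)/2 = (94 + 5 - 0)/2 = 99/2
Step 3: u2 = (total - d1 + d2)/2 = (94 - 5 + 0)/2 = 89/2
Step 4: Nash product = (99/2 - 5) * (89/2 - 0)
Step 5: = 89/2 * 89/2 = 7921/4

7921/4


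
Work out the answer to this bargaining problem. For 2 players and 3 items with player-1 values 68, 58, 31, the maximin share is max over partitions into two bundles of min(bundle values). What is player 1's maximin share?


Step 1: Item values = 68, 58, 31
Step 2: Enumerate all 2-bundle partitions and take the smaller bundle:
  Partition 1: {68} vs {58,31} -> bundles 68, 89; min = 68
  Partition 2: {58} vs {68,31} -> bundles 58, 99; min = 58
  Partition 3: {31} vs {68,58} -> bundles 31, 126; min = 31
Step 3: MMS = max(68, 58, 31) = 68

68


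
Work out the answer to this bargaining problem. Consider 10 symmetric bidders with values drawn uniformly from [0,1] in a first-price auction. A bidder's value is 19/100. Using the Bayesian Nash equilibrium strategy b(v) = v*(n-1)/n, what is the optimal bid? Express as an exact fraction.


Step 1: The symmetric BNE bidding function is b(v) = v * (n-1) / n
Step 2: Substitute v = 19/100 and n = 10
Step 3: b = 19/100 * 9/10
Step 4: b = 171/1000

171/1000


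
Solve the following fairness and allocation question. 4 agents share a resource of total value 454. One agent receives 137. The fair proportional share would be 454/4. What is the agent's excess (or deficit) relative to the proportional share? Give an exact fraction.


Step 1: Proportional share = 454/4 = 227/2
Step 2: Agent's actual allocation = 137
Step 3: Excess = 137 - 227/2 = 47/2

47/2


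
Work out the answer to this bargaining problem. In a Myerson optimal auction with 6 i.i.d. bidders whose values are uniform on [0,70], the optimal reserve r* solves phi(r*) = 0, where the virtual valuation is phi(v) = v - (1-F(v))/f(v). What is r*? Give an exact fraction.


Step 1: For U[0,70], F(v) = v/70 and f(v) = 1/70
Step 2: phi(v) = v - (1 - v/70)/(1/70) = v - (70 - v) = 2v - 70
Step 3: Set phi(r*) = 0: 2r* - 70 = 0
Step 4: r* = 70/2 = 35 (the number of bidders n = 6 does not enter)

35
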